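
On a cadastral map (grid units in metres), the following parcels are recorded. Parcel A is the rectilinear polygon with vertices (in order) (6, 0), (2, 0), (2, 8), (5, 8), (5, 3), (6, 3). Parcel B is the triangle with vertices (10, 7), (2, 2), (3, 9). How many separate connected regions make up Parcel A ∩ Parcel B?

1

Parcel A ∩ Parcel B is a single connected region.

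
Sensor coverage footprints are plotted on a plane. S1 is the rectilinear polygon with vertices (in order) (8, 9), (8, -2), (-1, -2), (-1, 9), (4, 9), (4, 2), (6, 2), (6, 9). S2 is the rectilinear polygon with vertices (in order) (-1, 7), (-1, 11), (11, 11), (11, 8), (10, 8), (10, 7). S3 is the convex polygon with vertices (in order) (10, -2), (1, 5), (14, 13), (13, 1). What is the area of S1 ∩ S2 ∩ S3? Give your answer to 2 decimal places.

The intersection is the polygon with vertices (6,7), (6,8.077), (7.5,9), (8,9), (8,7).
By the shoelace formula its area is 3.31.

3.31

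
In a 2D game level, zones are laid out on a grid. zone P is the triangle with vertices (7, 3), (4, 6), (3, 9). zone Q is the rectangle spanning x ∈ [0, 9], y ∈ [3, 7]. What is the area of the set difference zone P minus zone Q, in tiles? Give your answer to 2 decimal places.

0.67

|zone P| = 3, |zone P∩zone Q| = 2.3333.
|zone P ∖ zone Q| = |zone P| − |zone P∩zone Q| = 3 − 2.3333 = 0.67.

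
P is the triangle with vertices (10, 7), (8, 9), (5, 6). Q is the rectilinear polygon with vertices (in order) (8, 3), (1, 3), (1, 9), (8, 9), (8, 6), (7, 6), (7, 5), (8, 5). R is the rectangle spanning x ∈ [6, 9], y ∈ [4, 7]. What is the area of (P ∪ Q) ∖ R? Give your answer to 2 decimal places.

|P ∪ Q| = 43.4.
|(P ∪ Q) ∩ R| = 5.3.
|(P ∪ Q) ∖ R| = 43.4 − 5.3 = 38.10.

38.10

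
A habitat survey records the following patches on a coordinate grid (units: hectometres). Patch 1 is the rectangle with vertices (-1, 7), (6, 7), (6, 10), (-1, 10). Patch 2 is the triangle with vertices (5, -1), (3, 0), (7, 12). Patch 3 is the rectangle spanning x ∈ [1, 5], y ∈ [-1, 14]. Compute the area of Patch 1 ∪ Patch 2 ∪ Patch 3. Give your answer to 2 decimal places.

75.33

By inclusion–exclusion:
Individual areas: |Patch 1| = 21, |Patch 2| = 14, |Patch 3| = 60.
|Patch 1∩Patch 2| = 0.6667.
|Patch 1∩Patch 3|: x∈[1,5], y∈[7,10] → 4·3 = 12.
|Patch 2∩Patch 3| = 7.
|Patch 1∩Patch 2∩Patch 3| = 0.
|Patch 1 ∪ Patch 2 ∪ Patch 3| = 95 − 19.6667 + 0 = 75.33.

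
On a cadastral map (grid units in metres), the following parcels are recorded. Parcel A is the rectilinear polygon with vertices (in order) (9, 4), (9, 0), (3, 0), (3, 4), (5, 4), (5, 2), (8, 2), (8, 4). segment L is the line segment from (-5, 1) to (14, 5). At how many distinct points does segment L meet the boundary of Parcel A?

4

The segment meets the boundary at (9,3.947), (8,3.737), (5,3.105), (3,2.684).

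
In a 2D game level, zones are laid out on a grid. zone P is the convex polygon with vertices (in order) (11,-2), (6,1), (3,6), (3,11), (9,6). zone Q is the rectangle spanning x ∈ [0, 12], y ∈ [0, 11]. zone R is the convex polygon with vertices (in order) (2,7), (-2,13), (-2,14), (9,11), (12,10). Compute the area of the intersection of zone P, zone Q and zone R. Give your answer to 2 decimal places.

The intersection is the polygon with vertices (3,11), (6.265,8.279), (3,7.3).
By the shoelace formula its area is 6.04.

6.04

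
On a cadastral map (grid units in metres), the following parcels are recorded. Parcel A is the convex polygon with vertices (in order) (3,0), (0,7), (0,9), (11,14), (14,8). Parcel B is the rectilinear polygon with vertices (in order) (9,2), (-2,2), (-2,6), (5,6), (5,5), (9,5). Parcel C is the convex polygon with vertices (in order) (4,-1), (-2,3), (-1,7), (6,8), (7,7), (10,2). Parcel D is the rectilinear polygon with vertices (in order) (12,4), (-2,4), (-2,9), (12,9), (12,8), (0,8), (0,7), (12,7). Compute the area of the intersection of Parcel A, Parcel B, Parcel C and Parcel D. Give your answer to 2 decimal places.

The intersection is the polygon with vertices (5,5), (8.2,5), (8.709,4.152), (8.5,4), (1.286,4), (0.429,6), (5,6).
By the shoelace formula its area is 11.76.

11.76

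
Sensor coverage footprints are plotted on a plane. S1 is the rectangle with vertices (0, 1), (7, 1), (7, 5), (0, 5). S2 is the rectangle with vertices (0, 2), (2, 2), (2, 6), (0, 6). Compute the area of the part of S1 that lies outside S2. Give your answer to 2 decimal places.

|S1∩S2|: x∈[0,2], y∈[2,5] → 2·3 = 6.
|S1| = 28.
|S1 ∖ S2| = |S1| − |S1∩S2| = 28 − 6 = 22.00.

22.00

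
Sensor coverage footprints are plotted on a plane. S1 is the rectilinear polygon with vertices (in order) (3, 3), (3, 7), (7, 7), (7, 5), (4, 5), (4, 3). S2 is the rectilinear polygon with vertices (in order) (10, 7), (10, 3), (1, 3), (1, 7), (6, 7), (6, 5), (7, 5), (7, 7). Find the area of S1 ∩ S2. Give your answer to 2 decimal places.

8.00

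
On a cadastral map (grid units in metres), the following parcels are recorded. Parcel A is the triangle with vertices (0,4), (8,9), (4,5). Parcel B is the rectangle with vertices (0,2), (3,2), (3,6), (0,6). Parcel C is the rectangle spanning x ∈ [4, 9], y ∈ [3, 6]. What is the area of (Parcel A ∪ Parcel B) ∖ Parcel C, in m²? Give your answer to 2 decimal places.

|Parcel A ∪ Parcel B| = 16.3125.
|(Parcel A ∪ Parcel B) ∩ Parcel C| = 0.5.
|(Parcel A ∪ Parcel B) ∖ Parcel C| = 16.3125 − 0.5 = 15.81.

15.81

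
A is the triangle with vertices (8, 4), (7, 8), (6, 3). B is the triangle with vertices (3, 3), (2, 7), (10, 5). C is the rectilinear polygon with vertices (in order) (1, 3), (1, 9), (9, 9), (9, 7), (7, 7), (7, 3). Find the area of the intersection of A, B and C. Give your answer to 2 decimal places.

The intersection is the polygon with vertices (6.182,3.909), (6.571,5.857), (7,5.75), (7,4.143).
By the shoelace formula its area is 1.10.

1.10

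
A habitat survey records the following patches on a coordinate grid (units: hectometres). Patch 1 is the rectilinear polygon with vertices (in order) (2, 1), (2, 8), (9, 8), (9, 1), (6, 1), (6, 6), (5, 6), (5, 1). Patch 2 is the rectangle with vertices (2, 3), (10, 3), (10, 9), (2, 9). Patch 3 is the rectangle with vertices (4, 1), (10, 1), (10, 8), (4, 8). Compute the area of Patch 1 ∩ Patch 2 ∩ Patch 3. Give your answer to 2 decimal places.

The intersection is the polygon with vertices (9,8), (9,3), (6,3), (6,6), (5,6), (5,3), (4,3), (4,8).
By the shoelace formula its area is 22.00.

22.00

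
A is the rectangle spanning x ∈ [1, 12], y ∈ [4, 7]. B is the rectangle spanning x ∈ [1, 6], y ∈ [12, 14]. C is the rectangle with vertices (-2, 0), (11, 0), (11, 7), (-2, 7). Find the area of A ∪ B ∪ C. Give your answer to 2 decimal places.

104.00

By inclusion–exclusion:
Individual areas: |A| = 33, |B| = 10, |C| = 91.
|A∩B| = 0 (no overlap).
|A∩C|: x∈[1,11], y∈[4,7] → 10·3 = 30.
|B∩C| = 0 (no overlap).
|A∩B∩C| = 0.
|A ∪ B ∪ C| = 134 − 30 + 0 = 104.00.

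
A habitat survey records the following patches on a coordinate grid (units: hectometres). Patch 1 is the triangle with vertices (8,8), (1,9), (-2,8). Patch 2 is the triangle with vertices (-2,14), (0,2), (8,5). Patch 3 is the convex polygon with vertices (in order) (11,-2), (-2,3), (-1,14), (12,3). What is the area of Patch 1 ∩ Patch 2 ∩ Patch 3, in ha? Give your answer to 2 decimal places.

3.90

The intersection is the polygon with vertices (4.038,8.566), (4.667,8), (-1,8), (-1.053,8.316), (1,9).
By the shoelace formula its area is 3.90.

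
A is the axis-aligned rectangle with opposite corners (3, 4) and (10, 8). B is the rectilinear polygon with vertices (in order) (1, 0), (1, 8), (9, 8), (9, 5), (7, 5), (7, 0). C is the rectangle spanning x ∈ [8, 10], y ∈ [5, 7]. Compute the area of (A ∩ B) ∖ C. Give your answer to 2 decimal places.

|A ∩ B| = 22.
|(A ∩ B) ∩ C| = 2.
|(A ∩ B) ∖ C| = 22 − 2 = 20.00.

20.00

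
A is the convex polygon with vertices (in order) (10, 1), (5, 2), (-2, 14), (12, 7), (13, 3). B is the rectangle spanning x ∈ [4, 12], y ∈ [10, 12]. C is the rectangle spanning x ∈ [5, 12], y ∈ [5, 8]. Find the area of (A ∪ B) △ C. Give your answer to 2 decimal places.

78.50

|A ∪ B| = 97.5.
|(A ∪ B) ∩ C| = 20.
|(A ∪ B) △ C| = 97.5 + 21 − 40 = 78.50.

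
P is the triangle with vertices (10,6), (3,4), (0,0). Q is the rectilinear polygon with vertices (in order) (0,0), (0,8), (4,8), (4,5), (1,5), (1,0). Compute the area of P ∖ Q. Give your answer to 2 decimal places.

10.63

|P| = 11, |P∩Q| = 0.3667.
|P ∖ Q| = |P| − |P∩Q| = 11 − 0.3667 = 10.63.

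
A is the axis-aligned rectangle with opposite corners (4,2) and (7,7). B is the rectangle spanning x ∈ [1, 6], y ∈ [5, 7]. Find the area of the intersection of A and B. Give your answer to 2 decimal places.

|A∩B|: x∈[4,6], y∈[5,7] → 2·2 = 4.

4.00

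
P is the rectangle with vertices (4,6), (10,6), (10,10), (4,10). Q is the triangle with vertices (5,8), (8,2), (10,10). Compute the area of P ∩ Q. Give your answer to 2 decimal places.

The intersection is the polygon with vertices (6,6), (5,8), (10,10), (9,6).
By the shoelace formula its area is 12.00.

12.00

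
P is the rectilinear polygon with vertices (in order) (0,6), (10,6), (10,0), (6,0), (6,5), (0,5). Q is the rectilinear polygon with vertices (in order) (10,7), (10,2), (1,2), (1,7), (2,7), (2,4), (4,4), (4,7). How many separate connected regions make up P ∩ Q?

P ∩ Q splits into 2 disjoint pieces (area 1, area 18).

2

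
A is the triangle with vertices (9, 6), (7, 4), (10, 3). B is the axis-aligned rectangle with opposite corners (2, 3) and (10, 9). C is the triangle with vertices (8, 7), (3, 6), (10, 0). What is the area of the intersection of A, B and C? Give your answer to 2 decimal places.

1.98

The intersection is the polygon with vertices (8.444,5.444), (9.053,3.316), (7,4).
By the shoelace formula its area is 1.98.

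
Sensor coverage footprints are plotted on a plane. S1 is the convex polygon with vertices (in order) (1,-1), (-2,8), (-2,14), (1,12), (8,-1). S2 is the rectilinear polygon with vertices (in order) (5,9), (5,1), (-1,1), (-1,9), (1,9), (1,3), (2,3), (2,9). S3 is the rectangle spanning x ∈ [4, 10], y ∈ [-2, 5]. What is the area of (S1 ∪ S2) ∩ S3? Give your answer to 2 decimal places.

The region (S1 ∪ S2) ∩ S3 is the polygon with vertices (5,4.571), (8,-1), (4,-1), (4,5), (5,5).
By the shoelace formula its area is 14.36.

14.36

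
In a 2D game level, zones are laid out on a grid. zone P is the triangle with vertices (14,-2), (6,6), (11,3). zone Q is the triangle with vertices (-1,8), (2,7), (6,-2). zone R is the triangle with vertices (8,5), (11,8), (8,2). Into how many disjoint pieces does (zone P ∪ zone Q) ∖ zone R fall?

3

(zone P ∪ zone Q) ∖ zone R splits into 3 disjoint pieces (area 0.8, area 6.359, area 11.5).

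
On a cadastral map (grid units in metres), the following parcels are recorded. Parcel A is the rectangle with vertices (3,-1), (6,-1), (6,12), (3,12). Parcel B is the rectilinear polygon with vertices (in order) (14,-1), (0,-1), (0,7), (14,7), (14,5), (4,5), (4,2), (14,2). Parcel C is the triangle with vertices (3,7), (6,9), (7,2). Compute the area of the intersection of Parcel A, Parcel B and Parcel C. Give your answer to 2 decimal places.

4.40

The intersection is the polygon with vertices (6,7), (6,5), (4.6,5), (3,7).
By the shoelace formula its area is 4.40.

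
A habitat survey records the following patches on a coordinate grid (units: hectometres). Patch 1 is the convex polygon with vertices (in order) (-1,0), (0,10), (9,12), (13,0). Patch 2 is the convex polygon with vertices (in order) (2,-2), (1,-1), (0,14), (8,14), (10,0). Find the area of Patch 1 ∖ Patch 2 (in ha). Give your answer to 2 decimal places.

33.24

|Patch 1| = 128, |Patch 1∩Patch 2| = 94.7614.
|Patch 1 ∖ Patch 2| = |Patch 1| − |Patch 1∩Patch 2| = 128 − 94.7614 = 33.24.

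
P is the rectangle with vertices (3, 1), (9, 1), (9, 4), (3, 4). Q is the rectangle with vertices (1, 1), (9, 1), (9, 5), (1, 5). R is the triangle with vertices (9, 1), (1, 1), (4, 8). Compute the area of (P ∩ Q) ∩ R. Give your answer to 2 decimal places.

14.79

The region (P ∩ Q) ∩ R is the polygon with vertices (3,1), (3,4), (6.857,4), (9,1).
By the shoelace formula its area is 14.79.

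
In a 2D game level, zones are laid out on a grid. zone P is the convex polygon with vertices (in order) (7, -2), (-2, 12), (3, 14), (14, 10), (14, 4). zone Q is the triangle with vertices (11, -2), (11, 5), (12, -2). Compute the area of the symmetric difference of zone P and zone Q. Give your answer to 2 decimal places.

|zone P| = 145, |zone Q| = 3.5, |zone P∩zone Q| = 0.8117.
|zone P △ zone Q| = |zone P| + |zone Q| − 2·|zone P∩zone Q| = 145 + 3.5 − 1.6234 = 146.88.

146.88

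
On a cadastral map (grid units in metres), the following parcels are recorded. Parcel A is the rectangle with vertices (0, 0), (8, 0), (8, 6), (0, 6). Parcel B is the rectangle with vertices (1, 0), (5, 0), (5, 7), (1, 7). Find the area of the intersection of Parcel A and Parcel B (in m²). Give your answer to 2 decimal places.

|Parcel A∩Parcel B|: x∈[1,5], y∈[0,6] → 4·6 = 24.

24.00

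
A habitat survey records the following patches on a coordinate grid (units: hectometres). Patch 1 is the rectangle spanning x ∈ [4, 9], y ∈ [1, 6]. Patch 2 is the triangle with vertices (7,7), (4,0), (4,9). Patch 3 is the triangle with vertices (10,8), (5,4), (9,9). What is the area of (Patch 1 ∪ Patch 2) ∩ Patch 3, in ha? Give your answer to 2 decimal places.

The region (Patch 1 ∪ Patch 2) ∩ Patch 3 is the polygon with vertices (7.5,6), (5,4), (6.6,6).
By the shoelace formula its area is 0.90.

0.90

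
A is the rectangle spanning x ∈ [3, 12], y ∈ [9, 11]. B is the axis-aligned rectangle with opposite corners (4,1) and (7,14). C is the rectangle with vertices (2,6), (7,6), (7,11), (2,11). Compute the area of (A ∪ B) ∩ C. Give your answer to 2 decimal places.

17.00

The region (A ∪ B) ∩ C is the polygon with vertices (7,6), (4,6), (4,9), (3,9), (3,11), (4,11), (7,11), (7,9).
By the shoelace formula its area is 17.00.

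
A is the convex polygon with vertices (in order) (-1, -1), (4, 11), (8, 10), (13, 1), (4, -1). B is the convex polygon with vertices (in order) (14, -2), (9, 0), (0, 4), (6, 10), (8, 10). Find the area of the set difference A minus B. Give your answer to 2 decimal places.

33.73

|A| = 99.5, |A∩B| = 65.7675.
|A ∖ B| = |A| − |A∩B| = 99.5 − 65.7675 = 33.73.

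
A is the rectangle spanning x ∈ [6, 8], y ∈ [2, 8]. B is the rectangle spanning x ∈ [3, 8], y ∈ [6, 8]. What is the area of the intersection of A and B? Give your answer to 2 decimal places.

4.00

|A∩B|: x∈[6,8], y∈[6,8] → 2·2 = 4.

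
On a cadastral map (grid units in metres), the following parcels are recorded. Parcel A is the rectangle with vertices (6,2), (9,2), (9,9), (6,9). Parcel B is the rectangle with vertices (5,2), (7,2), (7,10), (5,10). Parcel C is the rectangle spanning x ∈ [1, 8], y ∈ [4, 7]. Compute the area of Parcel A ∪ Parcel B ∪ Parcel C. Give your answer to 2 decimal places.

42.00

By inclusion–exclusion:
Individual areas: |Parcel A| = 21, |Parcel B| = 16, |Parcel C| = 21.
|Parcel A∩Parcel B|: x∈[6,7], y∈[2,9] → 1·7 = 7.
|Parcel A∩Parcel C|: x∈[6,8], y∈[4,7] → 2·3 = 6.
|Parcel B∩Parcel C|: x∈[5,7], y∈[4,7] → 2·3 = 6.
|Parcel A∩Parcel B∩Parcel C| = 3.
|Parcel A ∪ Parcel B ∪ Parcel C| = 58 − 19 + 3 = 42.00.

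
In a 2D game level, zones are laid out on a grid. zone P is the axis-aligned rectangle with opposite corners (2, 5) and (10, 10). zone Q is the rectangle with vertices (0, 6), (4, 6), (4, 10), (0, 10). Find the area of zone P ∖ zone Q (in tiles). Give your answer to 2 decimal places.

|zone P∩zone Q|: x∈[2,4], y∈[6,10] → 2·4 = 8.
|zone P| = 40.
|zone P ∖ zone Q| = |zone P| − |zone P∩zone Q| = 40 − 8 = 32.00.

32.00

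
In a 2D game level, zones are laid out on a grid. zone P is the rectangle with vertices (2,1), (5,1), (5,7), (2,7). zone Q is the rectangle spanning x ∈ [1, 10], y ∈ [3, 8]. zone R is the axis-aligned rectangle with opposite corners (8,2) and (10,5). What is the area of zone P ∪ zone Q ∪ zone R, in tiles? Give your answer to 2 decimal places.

By inclusion–exclusion:
Individual areas: |zone P| = 18, |zone Q| = 45, |zone R| = 6.
|zone P∩zone Q|: x∈[2,5], y∈[3,7] → 3·4 = 12.
|zone P∩zone R| = 0 (no overlap).
|zone Q∩zone R|: x∈[8,10], y∈[3,5] → 2·2 = 4.
|zone P∩zone Q∩zone R| = 0.
|zone P ∪ zone Q ∪ zone R| = 69 − 16 + 0 = 53.00.

53.00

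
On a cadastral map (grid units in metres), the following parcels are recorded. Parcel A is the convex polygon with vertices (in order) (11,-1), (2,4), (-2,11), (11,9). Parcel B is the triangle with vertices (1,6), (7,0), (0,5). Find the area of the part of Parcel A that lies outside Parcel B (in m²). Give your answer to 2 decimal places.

|Parcel A| = 86.5, |Parcel A∩Parcel B| = 1.7614.
|Parcel A ∖ Parcel B| = |Parcel A| − |Parcel A∩Parcel B| = 86.5 − 1.7614 = 84.74.

84.74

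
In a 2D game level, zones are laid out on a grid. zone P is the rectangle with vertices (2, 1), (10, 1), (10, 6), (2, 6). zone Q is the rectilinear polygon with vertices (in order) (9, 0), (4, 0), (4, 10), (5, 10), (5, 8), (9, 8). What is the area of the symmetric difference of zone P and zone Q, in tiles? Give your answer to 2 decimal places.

|zone P| = 40, |zone Q| = 42, |zone P∩zone Q| = 25.
|zone P △ zone Q| = |zone P| + |zone Q| − 2·|zone P∩zone Q| = 40 + 42 − 50 = 32.00.

32.00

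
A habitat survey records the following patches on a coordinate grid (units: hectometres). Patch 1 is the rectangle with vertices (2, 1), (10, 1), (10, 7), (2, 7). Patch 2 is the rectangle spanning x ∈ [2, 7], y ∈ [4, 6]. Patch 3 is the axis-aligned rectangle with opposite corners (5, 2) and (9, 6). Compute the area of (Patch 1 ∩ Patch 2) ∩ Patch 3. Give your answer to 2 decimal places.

The region (Patch 1 ∩ Patch 2) ∩ Patch 3 is the polygon with vertices (7,6), (7,4), (5,4), (5,6).
By the shoelace formula its area is 4.00.

4.00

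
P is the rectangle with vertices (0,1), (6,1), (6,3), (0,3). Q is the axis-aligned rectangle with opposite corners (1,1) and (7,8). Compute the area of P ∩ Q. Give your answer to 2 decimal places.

|P∩Q|: x∈[1,6], y∈[1,3] → 5·2 = 10.

10.00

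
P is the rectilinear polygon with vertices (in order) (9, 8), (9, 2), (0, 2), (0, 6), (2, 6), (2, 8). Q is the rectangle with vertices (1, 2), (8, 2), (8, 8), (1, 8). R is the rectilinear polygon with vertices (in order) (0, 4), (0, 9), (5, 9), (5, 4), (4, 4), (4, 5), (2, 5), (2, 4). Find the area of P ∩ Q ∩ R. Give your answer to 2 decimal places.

12.00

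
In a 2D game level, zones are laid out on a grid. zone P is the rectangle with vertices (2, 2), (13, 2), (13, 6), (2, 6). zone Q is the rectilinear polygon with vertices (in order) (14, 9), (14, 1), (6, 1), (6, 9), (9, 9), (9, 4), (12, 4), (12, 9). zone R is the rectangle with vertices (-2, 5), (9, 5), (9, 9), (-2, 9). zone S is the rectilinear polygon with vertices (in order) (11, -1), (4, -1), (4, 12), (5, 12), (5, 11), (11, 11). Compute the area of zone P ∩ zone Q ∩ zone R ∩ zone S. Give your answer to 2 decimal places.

The intersection is the polygon with vertices (9,6), (9,5), (6,5), (6,6).
By the shoelace formula its area is 3.00.

3.00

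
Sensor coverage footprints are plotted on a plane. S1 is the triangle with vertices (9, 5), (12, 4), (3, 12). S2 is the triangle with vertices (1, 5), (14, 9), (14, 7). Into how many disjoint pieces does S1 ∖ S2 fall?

S1 ∖ S2 splits into 2 disjoint pieces (area 2.9825, area 3.2092).

2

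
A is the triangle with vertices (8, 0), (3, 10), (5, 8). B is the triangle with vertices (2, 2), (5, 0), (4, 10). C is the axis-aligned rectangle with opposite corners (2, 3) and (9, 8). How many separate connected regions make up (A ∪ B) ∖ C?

(A ∪ B) ∖ C splits into 3 disjoint pieces (area 5.425, area 1.3222, area 0.5625).

3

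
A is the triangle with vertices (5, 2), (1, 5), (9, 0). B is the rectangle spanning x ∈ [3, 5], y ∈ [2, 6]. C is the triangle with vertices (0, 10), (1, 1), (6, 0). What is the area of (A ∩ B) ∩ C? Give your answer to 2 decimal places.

The region (A ∩ B) ∩ C is the polygon with vertices (3,3.75), (4.2,3), (4.636,2.273), (3,3.5).
By the shoelace formula its area is 0.48.

0.48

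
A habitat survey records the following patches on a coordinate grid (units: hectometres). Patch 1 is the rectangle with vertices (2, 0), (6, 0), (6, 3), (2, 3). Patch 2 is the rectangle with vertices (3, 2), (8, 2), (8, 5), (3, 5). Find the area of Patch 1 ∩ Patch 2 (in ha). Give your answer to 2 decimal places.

|Patch 1∩Patch 2|: x∈[3,6], y∈[2,3] → 3·1 = 3.

3.00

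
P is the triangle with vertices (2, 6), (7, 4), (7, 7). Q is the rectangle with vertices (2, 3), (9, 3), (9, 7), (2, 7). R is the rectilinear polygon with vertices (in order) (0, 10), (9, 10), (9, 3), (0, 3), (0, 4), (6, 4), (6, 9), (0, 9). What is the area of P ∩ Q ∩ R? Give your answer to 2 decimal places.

2.70

The intersection is the polygon with vertices (6,4.4), (6,6.8), (7,7), (7,4).
By the shoelace formula its area is 2.70.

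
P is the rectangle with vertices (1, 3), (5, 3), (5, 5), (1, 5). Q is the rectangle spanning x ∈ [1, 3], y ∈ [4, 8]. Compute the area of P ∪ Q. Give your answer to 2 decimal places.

By inclusion–exclusion:
Individual areas: |P| = 8, |Q| = 8.
|P∩Q|: x∈[1,3], y∈[4,5] → 2·1 = 2.
|P ∪ Q| = 16 − 2 = 14.00.

14.00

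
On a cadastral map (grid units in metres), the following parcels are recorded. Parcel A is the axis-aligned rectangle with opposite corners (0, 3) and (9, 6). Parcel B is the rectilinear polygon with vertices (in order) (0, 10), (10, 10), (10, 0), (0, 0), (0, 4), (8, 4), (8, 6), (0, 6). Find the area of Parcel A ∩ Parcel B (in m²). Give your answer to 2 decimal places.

11.00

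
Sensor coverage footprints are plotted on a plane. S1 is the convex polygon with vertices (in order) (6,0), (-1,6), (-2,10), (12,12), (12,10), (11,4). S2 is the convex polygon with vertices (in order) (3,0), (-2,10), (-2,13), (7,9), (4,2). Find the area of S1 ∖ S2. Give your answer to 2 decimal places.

63.21

|S1| = 108, |S1∩S2| = 44.7878.
|S1 ∖ S2| = |S1| − |S1∩S2| = 108 − 44.7878 = 63.21.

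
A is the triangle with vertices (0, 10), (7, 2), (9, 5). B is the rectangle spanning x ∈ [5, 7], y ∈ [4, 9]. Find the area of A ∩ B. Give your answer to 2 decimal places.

The intersection is the polygon with vertices (5,4.286), (5,7.222), (7,6.111), (7,4), (5.25,4).
By the shoelace formula its area is 5.30.

5.30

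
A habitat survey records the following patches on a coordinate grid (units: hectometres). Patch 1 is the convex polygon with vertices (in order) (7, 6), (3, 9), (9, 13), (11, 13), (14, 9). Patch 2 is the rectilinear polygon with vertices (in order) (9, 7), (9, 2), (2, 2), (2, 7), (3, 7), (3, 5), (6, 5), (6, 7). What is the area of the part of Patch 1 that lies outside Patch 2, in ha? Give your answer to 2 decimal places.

|Patch 1| = 42.5, |Patch 1∩Patch 2| = 1.7679.
|Patch 1 ∖ Patch 2| = |Patch 1| − |Patch 1∩Patch 2| = 42.5 − 1.7679 = 40.73.

40.73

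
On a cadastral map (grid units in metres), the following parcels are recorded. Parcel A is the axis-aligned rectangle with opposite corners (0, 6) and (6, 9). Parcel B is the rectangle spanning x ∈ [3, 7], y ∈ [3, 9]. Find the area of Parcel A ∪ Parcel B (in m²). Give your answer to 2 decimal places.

By inclusion–exclusion:
Individual areas: |Parcel A| = 18, |Parcel B| = 24.
|Parcel A∩Parcel B|: x∈[3,6], y∈[6,9] → 3·3 = 9.
|Parcel A ∪ Parcel B| = 42 − 9 = 33.00.

33.00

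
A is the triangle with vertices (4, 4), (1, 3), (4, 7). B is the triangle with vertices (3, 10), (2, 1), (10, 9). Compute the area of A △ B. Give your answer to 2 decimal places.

|A| = 4.5, |B| = 32, |A∩B| = 3.5895.
|A △ B| = |A| + |B| − 2·|A∩B| = 4.5 + 32 − 7.1789 = 29.32.

29.32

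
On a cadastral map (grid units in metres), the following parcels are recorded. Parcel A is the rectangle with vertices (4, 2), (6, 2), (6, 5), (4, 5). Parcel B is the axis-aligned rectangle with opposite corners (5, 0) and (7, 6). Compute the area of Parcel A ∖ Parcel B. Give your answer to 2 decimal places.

|Parcel A∩Parcel B|: x∈[5,6], y∈[2,5] → 1·3 = 3.
|Parcel A| = 6.
|Parcel A ∖ Parcel B| = |Parcel A| − |Parcel A∩Parcel B| = 6 − 3 = 3.00.

3.00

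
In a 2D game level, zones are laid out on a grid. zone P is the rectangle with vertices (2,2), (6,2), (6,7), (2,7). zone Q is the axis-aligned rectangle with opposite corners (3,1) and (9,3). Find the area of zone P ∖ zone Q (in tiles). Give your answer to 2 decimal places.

17.00

|zone P∩zone Q|: x∈[3,6], y∈[2,3] → 3·1 = 3.
|zone P| = 20.
|zone P ∖ zone Q| = |zone P| − |zone P∩zone Q| = 20 − 3 = 17.00.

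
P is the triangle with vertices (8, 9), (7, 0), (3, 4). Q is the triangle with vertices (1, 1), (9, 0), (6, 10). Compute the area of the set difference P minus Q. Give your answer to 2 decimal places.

|P| = 20, |P∩Q| = 17.5575.
|P ∖ Q| = |P| − |P∩Q| = 20 − 17.5575 = 2.44.

2.44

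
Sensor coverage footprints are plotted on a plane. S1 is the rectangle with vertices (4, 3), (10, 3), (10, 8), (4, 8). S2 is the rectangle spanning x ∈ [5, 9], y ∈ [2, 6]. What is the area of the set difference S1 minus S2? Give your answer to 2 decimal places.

|S1∩S2|: x∈[5,9], y∈[3,6] → 4·3 = 12.
|S1| = 30.
|S1 ∖ S2| = |S1| − |S1∩S2| = 30 − 12 = 18.00.

18.00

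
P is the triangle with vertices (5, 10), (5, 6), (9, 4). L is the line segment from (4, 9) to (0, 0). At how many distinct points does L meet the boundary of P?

The segment lies entirely outside P and never meets its boundary.

0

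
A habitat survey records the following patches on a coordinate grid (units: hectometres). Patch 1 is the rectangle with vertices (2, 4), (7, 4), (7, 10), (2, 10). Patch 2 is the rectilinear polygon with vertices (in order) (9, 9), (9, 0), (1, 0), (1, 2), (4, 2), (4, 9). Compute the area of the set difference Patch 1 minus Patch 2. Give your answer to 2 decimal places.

15.00

|Patch 1| = 30, |Patch 1∩Patch 2| = 15.
|Patch 1 ∖ Patch 2| = |Patch 1| − |Patch 1∩Patch 2| = 30 − 15 = 15.00.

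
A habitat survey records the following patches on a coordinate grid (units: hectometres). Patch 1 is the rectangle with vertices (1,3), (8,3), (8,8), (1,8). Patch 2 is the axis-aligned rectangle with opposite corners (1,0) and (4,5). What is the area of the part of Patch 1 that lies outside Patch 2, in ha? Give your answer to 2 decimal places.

|Patch 1∩Patch 2|: x∈[1,4], y∈[3,5] → 3·2 = 6.
|Patch 1| = 35.
|Patch 1 ∖ Patch 2| = |Patch 1| − |Patch 1∩Patch 2| = 35 − 6 = 29.00.

29.00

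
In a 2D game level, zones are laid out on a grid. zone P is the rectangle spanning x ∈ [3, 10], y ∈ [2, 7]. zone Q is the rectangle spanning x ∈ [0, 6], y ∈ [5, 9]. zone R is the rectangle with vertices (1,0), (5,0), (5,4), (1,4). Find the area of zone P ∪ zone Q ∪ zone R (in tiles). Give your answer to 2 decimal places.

65.00

By inclusion–exclusion:
Individual areas: |zone P| = 35, |zone Q| = 24, |zone R| = 16.
|zone P∩zone Q|: x∈[3,6], y∈[5,7] → 3·2 = 6.
|zone P∩zone R|: x∈[3,5], y∈[2,4] → 2·2 = 4.
|zone Q∩zone R| = 0 (no overlap).
|zone P∩zone Q∩zone R| = 0.
|zone P ∪ zone Q ∪ zone R| = 75 − 10 + 0 = 65.00.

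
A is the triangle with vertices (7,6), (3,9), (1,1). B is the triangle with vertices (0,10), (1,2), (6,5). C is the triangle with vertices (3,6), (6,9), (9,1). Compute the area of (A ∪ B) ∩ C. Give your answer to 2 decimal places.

6.81

The region (A ∪ B) ∩ C is the polygon with vertices (7,6), (5.9,5.083), (6,5), (5.286,4.571), (5,4.333), (3,6), (4.714,7.714).
By the shoelace formula its area is 6.81.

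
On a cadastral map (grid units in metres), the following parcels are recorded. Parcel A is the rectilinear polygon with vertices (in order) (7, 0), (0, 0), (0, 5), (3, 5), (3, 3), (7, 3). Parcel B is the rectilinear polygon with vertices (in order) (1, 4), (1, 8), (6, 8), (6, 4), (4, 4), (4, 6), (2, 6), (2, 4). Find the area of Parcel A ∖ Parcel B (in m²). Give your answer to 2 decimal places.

|Parcel A| = 27, |Parcel A∩Parcel B| = 1.
|Parcel A ∖ Parcel B| = |Parcel A| − |Parcel A∩Parcel B| = 27 − 1 = 26.00.

26.00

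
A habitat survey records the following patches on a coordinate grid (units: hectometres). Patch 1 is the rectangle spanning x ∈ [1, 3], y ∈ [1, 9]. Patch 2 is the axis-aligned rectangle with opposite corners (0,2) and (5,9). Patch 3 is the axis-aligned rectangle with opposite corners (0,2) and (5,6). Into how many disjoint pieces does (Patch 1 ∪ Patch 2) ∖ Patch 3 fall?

2

(Patch 1 ∪ Patch 2) ∖ Patch 3 splits into 2 disjoint pieces (area 2, area 15).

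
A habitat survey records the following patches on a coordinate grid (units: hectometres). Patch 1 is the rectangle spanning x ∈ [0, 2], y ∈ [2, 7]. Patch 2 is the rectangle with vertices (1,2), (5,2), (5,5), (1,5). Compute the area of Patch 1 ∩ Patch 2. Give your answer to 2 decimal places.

|Patch 1∩Patch 2|: x∈[1,2], y∈[2,5] → 1·3 = 3.

3.00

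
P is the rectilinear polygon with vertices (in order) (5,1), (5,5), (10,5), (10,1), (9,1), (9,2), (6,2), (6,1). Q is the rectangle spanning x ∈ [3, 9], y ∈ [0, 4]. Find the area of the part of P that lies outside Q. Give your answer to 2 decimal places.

8.00

|P| = 17, |P∩Q| = 9.
|P ∖ Q| = |P| − |P∩Q| = 17 − 9 = 8.00.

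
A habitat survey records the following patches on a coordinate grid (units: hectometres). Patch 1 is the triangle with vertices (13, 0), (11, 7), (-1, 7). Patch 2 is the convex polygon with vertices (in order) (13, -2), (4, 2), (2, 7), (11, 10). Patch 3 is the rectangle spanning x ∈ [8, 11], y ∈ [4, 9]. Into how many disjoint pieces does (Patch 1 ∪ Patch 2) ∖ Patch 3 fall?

1

(Patch 1 ∪ Patch 2) ∖ Patch 3 is a single connected region.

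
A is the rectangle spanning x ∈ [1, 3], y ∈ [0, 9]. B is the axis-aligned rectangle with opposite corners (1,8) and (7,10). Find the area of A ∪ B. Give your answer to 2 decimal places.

By inclusion–exclusion:
Individual areas: |A| = 18, |B| = 12.
|A∩B|: x∈[1,3], y∈[8,9] → 2·1 = 2.
|A ∪ B| = 30 − 2 = 28.00.

28.00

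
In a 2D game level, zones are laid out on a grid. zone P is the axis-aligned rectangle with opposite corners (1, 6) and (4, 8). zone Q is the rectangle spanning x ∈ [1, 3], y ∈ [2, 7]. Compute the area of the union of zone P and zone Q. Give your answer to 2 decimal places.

By inclusion–exclusion:
Individual areas: |zone P| = 6, |zone Q| = 10.
|zone P∩zone Q|: x∈[1,3], y∈[6,7] → 2·1 = 2.
|zone P ∪ zone Q| = 16 − 2 = 14.00.

14.00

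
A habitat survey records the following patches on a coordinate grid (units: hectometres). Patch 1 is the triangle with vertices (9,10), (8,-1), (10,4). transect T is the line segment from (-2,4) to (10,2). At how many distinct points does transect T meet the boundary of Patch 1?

The segment meets the boundary at (9.25,2.125), (8.299,2.284).

2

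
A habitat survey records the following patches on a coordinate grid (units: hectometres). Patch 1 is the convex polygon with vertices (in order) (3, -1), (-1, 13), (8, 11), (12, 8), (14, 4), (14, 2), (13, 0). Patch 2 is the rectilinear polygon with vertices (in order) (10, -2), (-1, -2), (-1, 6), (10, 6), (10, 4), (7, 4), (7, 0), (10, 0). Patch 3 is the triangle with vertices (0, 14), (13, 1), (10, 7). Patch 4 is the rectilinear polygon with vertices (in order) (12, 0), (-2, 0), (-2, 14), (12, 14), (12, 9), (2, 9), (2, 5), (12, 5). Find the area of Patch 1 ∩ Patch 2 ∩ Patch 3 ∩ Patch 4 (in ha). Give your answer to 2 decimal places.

The intersection is the polygon with vertices (10,4), (9,5), (10,5).
By the shoelace formula its area is 0.50.

0.50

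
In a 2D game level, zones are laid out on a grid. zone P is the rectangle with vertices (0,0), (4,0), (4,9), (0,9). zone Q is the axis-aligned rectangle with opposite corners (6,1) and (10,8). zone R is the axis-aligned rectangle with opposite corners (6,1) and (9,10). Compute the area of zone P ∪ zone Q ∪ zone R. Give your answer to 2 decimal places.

By inclusion–exclusion:
Individual areas: |zone P| = 36, |zone Q| = 28, |zone R| = 27.
|zone P∩zone Q| = 0 (no overlap).
|zone P∩zone R| = 0 (no overlap).
|zone Q∩zone R|: x∈[6,9], y∈[1,8] → 3·7 = 21.
|zone P∩zone Q∩zone R| = 0.
|zone P ∪ zone Q ∪ zone R| = 91 − 21 + 0 = 70.00.

70.00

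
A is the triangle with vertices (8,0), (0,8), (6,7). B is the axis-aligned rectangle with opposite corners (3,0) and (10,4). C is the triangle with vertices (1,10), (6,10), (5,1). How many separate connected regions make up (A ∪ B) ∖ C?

(A ∪ B) ∖ C splits into 2 disjoint pieces (area 2.89, area 28.2948).

2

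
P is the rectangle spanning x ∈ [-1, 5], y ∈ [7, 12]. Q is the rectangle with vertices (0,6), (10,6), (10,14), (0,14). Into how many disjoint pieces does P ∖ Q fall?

P ∖ Q is a single connected region.

1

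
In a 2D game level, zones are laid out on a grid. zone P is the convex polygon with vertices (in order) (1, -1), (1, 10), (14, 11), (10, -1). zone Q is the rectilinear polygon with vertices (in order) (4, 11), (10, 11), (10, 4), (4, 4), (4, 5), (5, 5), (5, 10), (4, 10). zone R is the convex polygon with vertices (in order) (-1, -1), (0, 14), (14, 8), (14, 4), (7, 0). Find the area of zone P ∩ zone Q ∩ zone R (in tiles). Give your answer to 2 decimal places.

32.82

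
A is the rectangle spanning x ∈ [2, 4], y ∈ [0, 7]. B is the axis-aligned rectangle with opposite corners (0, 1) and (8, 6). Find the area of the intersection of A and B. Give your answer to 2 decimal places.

|A∩B|: x∈[2,4], y∈[1,6] → 2·5 = 10.

10.00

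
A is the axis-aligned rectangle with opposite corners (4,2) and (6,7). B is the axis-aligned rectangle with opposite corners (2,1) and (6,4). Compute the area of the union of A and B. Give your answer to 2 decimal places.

18.00

By inclusion–exclusion:
Individual areas: |A| = 10, |B| = 12.
|A∩B|: x∈[4,6], y∈[2,4] → 2·2 = 4.
|A ∪ B| = 22 − 4 = 18.00.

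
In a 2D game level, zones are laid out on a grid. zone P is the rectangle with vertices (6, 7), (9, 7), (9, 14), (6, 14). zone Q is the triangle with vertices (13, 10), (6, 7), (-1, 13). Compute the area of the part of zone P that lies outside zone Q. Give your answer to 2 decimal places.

|zone P| = 21, |zone P∩zone Q| = 10.6071.
|zone P ∖ zone Q| = |zone P| − |zone P∩zone Q| = 21 − 10.6071 = 10.39.

10.39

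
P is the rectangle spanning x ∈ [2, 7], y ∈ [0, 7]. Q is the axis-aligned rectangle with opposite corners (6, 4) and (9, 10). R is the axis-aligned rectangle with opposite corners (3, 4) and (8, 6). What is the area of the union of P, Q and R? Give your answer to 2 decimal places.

By inclusion–exclusion:
Individual areas: |P| = 35, |Q| = 18, |R| = 10.
|P∩Q|: x∈[6,7], y∈[4,7] → 1·3 = 3.
|P∩R|: x∈[3,7], y∈[4,6] → 4·2 = 8.
|Q∩R|: x∈[6,8], y∈[4,6] → 2·2 = 4.
|P∩Q∩R| = 2.
|P ∪ Q ∪ R| = 63 − 15 + 2 = 50.00.

50.00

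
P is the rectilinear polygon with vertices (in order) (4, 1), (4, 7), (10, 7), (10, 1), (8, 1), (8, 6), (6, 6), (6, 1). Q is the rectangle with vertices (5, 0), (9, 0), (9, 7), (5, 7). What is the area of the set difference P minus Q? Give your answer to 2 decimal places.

12.00

|P| = 26, |P∩Q| = 14.
|P ∖ Q| = |P| − |P∩Q| = 26 − 14 = 12.00.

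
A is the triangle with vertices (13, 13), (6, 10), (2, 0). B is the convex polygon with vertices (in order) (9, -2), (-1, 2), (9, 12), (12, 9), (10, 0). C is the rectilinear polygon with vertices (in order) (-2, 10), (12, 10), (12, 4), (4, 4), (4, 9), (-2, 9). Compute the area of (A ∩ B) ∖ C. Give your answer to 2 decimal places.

6.97

|A ∩ B| = 24.6789.
|(A ∩ B) ∩ C| = 17.7051.
|(A ∩ B) ∖ C| = 24.6789 − 17.7051 = 6.97.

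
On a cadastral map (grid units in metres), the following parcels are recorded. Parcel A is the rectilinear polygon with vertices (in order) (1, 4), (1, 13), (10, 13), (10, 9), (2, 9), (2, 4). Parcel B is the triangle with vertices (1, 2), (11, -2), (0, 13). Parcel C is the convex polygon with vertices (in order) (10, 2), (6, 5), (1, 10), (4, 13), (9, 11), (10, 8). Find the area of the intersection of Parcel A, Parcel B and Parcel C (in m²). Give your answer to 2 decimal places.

1.48

The intersection is the polygon with vertices (2.933,9), (2,9), (1,10), (1.692,10.692).
By the shoelace formula its area is 1.48.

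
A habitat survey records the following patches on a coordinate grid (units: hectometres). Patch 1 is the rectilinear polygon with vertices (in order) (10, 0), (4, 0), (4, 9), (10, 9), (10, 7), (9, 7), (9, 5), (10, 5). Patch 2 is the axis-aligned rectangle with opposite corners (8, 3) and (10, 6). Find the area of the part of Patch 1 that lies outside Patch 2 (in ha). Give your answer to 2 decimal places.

|Patch 1| = 52, |Patch 1∩Patch 2| = 5.
|Patch 1 ∖ Patch 2| = |Patch 1| − |Patch 1∩Patch 2| = 52 − 5 = 47.00.

47.00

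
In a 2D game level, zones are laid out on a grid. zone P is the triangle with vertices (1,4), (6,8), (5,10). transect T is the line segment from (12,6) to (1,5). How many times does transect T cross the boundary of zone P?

2

The segment meets the boundary at (1.71,5.065), (2.41,5.128).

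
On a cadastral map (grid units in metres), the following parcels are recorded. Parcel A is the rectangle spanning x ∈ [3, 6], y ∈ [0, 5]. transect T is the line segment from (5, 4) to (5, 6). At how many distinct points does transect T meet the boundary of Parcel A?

1

The segment meets the boundary at (5,5).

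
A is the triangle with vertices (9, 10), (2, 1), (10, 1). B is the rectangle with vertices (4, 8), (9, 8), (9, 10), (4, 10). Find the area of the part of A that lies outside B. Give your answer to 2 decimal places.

|A| = 36, |A∩B| = 1.5556.
|A ∖ B| = |A| − |A∩B| = 36 − 1.5556 = 34.44.

34.44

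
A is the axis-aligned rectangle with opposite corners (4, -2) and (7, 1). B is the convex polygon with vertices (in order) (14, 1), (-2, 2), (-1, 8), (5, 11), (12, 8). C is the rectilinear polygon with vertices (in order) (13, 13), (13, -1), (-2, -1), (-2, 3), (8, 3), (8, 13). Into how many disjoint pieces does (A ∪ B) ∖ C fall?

(A ∪ B) ∖ C splits into 3 disjoint pieces (area 3, area 63.1548, area 1.7188).

3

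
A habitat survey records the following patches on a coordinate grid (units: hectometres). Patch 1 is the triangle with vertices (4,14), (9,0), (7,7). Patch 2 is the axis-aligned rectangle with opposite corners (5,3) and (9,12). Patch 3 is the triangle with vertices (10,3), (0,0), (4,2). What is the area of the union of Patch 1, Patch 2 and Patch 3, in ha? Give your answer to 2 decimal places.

40.51

By inclusion–exclusion:
Individual areas: |Patch 1| = 3.5, |Patch 2| = 36, |Patch 3| = 4.
|Patch 1∩Patch 2| = 2.9452.
|Patch 1∩Patch 3| = 0.0417.
|Patch 2∩Patch 3| = 0.
|Patch 1∩Patch 2∩Patch 3| = 0.
|Patch 1 ∪ Patch 2 ∪ Patch 3| = 43.5 − 2.9869 + 0 = 40.51.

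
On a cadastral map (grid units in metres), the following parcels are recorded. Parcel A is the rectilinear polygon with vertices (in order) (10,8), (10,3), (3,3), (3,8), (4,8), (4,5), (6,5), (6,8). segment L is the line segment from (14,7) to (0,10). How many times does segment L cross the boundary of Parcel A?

The segment meets the boundary at (9.333,8), (10,7.857).

2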